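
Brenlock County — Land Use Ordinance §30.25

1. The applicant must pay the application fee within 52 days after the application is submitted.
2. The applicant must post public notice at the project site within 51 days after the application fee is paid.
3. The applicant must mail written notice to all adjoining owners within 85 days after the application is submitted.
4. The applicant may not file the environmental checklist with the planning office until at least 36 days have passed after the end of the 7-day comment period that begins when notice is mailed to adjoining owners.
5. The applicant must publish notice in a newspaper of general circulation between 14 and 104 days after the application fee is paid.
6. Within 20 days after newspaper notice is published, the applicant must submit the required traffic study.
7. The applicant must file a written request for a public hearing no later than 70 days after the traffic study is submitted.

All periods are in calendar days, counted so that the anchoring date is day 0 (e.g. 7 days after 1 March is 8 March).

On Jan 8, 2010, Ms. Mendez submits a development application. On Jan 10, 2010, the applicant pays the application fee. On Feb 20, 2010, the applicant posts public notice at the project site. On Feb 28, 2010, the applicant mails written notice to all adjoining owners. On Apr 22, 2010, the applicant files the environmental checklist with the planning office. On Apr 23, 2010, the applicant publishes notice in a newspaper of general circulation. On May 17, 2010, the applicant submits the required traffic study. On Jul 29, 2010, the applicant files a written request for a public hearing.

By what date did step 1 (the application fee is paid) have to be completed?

Mar 1, 2010

Step 1 runs from Jan 8, 2010, when the application is submitted. 52 days after Jan 8, 2010 is Mar 1, 2010.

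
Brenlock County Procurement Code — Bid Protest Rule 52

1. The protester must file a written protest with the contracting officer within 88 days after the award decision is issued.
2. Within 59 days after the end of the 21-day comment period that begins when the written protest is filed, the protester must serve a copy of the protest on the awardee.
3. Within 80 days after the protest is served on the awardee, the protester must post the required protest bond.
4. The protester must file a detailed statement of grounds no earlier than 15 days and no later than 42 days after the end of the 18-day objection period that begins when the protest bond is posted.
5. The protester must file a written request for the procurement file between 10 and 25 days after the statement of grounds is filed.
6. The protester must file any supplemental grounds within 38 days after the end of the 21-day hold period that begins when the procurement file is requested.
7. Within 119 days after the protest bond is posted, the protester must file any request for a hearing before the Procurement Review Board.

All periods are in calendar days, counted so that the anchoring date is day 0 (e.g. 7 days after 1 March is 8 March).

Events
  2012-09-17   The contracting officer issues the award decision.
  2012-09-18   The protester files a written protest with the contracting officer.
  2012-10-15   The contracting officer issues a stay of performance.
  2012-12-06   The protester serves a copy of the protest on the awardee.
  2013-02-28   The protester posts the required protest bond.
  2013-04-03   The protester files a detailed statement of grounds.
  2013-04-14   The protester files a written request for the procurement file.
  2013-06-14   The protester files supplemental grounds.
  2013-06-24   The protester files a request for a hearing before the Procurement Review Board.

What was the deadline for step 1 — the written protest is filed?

2012-12-14

Step 1 runs from 2012-09-17, when the award decision is issued. 88 days after 2012-09-17 is 2012-12-14.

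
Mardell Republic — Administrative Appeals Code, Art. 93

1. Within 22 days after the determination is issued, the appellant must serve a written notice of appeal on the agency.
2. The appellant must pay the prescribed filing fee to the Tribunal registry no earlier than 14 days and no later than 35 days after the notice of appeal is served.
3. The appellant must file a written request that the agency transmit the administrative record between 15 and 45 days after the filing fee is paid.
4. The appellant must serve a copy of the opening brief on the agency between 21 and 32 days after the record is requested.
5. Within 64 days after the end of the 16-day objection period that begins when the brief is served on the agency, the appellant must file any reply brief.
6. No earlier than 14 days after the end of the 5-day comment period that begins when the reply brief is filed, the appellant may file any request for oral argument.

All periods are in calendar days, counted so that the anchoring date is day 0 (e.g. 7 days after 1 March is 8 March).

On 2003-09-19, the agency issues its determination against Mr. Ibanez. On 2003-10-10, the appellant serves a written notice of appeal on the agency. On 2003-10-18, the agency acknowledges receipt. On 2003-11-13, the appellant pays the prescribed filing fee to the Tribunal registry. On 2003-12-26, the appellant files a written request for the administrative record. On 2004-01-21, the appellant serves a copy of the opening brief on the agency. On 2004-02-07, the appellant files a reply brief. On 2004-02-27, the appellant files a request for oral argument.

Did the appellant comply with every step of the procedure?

(1) due by 2003-09-19 + 22 days = 2003-10-11; done 2003-10-10 — timely.
(2) the permitted window runs from 2003-10-10 + 14 = 2003-10-24 to 2003-10-10 + 35 = 2003-11-14; done 2003-11-13, which is between those dates.
(3) the permitted window runs from 2003-11-13 + 15 = 2003-11-28 to 2003-11-13 + 45 = 2003-12-28; 2003-12-26 falls inside that range.
(4) the permitted window runs from 2003-12-26 + 21 = 2004-01-16 to 2003-12-26 + 32 = 2004-01-27; done 2004-01-21, which is between those dates.
(5) due by 2004-02-06 + 64 days = 2004-04-10; done 2004-02-07 — timely.
(6) permitted from 2004-02-12 + 14 days = 2004-02-26 onward; done 2004-02-27 — permitted.

Yes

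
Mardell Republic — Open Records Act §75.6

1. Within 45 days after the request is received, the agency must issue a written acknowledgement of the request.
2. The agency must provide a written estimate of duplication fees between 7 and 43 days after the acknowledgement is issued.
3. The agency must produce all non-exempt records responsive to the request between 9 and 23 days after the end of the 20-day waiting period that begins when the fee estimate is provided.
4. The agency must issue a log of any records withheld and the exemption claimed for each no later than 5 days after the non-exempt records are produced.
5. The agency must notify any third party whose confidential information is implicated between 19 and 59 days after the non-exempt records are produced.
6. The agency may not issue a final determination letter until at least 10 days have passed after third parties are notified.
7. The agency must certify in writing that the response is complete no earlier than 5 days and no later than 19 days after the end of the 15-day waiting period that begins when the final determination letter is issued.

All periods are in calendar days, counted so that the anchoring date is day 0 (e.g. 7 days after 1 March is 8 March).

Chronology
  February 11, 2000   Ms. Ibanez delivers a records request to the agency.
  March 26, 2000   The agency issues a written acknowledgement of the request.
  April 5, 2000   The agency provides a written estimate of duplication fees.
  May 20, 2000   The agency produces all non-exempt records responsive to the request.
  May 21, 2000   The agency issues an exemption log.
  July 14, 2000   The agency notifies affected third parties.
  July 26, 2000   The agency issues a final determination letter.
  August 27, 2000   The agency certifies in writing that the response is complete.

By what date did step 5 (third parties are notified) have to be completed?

Step 5 runs from May 20, 2000, when the non-exempt records are produced. The window is 19–59 days after May 20, 2000; it closes on July 18, 2000.

July 18, 2000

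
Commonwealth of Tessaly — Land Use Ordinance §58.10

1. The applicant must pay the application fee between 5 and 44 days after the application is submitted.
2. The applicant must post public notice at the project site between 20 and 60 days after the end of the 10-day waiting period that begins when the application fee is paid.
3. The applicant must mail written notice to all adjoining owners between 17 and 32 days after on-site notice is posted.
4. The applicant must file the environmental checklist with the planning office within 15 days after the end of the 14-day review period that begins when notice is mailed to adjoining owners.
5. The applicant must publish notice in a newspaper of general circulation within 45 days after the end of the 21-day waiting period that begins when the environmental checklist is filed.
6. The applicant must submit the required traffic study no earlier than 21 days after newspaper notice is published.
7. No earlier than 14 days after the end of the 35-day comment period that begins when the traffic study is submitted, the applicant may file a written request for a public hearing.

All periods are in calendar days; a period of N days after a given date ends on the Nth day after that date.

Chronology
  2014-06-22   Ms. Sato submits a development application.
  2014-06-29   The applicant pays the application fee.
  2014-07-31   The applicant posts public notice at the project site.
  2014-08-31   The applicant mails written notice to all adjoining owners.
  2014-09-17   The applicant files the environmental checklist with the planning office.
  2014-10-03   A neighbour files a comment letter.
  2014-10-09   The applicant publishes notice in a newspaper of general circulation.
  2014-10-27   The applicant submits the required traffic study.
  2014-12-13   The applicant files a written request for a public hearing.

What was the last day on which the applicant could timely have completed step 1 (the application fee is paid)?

Step 1 runs from 2014-06-22, when the application is submitted. The window is 5–44 days after 2014-06-22; it closes on 2014-08-05.

2014-08-05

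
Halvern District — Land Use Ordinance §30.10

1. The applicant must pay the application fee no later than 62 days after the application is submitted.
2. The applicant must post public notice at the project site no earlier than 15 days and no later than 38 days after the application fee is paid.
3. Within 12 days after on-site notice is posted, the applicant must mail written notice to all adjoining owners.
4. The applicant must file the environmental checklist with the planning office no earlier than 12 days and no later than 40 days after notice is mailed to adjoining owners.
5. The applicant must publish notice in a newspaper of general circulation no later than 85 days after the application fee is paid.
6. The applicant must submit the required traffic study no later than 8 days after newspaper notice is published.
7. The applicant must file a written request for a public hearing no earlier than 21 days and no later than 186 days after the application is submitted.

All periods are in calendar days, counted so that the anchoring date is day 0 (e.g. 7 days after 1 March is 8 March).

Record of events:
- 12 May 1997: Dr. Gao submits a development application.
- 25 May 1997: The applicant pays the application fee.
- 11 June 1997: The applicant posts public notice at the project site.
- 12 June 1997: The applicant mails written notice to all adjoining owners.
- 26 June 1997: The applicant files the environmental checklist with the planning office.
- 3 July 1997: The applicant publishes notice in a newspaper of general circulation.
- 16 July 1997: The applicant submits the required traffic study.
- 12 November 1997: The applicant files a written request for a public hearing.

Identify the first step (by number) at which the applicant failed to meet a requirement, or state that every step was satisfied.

Step 6

(1) due by 12 May 1997 + 62 days = 13 July 1997; done 25 May 1997 — timely.
(2) the permitted window runs from 25 May 1997 + 15 = 9 June 1997 to 25 May 1997 + 38 = 2 July 1997; 11 June 1997 falls inside that range.
(3) due by 11 June 1997 + 12 days = 23 June 1997; completed 12 June 1997, before the deadline.
(4) the permitted window runs from 12 June 1997 + 12 = 24 June 1997 to 12 June 1997 + 40 = 22 July 1997; 26 June 1997 falls inside that range.
(5) due by 25 May 1997 + 85 days = 18 August 1997; completed 3 July 1997, before the deadline.
(6) due by 3 July 1997 + 8 days = 11 July 1997; done 16 July 1997 — 5 days late.
The analysis stops there.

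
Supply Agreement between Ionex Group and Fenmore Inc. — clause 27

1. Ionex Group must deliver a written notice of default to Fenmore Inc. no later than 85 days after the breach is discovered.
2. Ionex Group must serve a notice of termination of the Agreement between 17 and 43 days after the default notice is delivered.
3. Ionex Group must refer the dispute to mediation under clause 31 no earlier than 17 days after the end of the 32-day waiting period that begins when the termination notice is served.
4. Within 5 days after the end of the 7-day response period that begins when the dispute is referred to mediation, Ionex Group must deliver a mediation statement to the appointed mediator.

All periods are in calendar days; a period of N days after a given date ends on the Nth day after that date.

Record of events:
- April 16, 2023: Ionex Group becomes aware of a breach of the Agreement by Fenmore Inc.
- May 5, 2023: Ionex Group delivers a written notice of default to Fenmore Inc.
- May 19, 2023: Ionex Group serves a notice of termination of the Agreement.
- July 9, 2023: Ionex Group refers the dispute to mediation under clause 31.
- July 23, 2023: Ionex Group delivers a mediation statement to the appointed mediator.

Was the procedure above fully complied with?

No

Step 1: 85 days after April 16, 2023 (when the breach is discovered) is July 10, 2023; May 5, 2023 is within that limit.
Step 2: the window is 17–43 days after May 5, 2023 (when the default notice is delivered), so May 22, 2023 through June 17, 2023; May 19, 2023 is 3 days too early.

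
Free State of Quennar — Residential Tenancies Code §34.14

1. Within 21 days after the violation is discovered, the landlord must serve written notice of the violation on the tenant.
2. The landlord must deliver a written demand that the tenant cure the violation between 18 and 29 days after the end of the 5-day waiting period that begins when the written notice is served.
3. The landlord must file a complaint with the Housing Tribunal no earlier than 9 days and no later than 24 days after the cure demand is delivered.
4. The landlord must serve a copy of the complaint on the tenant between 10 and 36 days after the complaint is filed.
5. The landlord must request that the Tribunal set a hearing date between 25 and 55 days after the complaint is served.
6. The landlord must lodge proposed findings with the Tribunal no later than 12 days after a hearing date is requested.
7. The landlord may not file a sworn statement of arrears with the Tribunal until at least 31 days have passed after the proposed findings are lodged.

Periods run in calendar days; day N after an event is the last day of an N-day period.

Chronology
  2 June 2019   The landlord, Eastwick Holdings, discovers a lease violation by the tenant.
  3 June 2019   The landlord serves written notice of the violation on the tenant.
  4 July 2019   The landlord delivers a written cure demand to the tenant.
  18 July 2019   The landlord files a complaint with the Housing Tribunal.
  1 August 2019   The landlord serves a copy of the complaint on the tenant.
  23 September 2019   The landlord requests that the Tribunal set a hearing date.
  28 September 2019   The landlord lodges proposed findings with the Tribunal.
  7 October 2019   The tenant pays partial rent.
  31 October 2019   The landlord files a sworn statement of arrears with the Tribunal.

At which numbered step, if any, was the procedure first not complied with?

Step 1 — counting 21 days from 2 June 2019 (when the violation is discovered) gives a deadline of 23 June 2019; 3 June 2019 is within that limit.
Step 2 — 18 and 29 days from 8 June 2019 (end of the 5-day waiting period, which began when the written notice is served on 3 June 2019) are 26 June 2019 and 7 July 2019 respectively; done 4 July 2019 — within the window.
Step 3 — 9 and 24 days from 4 July 2019 (when the cure demand is delivered) are 13 July 2019 and 28 July 2019 respectively; done 18 July 2019 — within the window.
Step 4 — 10 and 36 days from 18 July 2019 (when the complaint is filed) are 28 July 2019 and 23 August 2019 respectively; done 1 August 2019, which is between those dates.
Step 5 — 25 and 55 days from 1 August 2019 (when the complaint is served) are 26 August 2019 and 25 September 2019 respectively; 23 September 2019 falls inside that range.
Step 6 — counting 12 days from 23 September 2019 (when a hearing date is requested) gives a deadline of 5 October 2019; 28 September 2019 is within that limit.
Step 7 — must wait 31 days from 28 September 2019 (when the proposed findings are lodged), so not before 29 October 2019; 31 October 2019 is on or after that date.

None — every step was satisfied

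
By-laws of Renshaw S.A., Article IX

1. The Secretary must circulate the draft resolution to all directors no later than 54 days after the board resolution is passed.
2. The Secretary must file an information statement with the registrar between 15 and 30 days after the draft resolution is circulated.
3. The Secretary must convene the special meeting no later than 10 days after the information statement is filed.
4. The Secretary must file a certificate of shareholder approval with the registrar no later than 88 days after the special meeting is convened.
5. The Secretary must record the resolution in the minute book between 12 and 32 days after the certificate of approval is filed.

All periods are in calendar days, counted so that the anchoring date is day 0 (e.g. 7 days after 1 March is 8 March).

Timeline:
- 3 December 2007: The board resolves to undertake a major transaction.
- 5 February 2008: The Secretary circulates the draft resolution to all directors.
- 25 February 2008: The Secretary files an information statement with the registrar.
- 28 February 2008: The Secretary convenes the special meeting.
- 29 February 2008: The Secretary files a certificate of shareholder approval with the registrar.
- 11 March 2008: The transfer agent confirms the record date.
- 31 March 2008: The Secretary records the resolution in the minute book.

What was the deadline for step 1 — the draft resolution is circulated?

Step 1 runs from 3 December 2007, when the board resolution is passed. 54 days after 3 December 2007 is 26 January 2008.

26 January 2008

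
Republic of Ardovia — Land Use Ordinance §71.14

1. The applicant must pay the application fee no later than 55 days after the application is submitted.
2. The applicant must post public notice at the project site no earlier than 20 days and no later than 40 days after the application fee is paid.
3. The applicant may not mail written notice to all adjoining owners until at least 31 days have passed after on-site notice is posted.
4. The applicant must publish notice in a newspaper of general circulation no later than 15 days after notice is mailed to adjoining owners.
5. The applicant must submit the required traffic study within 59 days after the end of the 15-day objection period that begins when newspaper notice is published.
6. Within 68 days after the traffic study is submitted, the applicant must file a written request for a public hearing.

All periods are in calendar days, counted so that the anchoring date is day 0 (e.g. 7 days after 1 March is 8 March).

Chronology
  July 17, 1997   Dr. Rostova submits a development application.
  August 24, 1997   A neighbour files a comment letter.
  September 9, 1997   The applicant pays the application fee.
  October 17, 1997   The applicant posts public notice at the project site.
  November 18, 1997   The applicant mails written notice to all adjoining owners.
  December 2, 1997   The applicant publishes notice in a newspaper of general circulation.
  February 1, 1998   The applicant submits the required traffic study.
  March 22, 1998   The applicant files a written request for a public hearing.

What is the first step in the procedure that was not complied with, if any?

None — every step was satisfied

(1) due by July 17, 1997 + 55 days = September 10, 1997; completed September 9, 1997, before the deadline.
(2) the permitted window runs from September 9, 1997 + 20 = September 29, 1997 to September 9, 1997 + 40 = October 19, 1997; done October 17, 1997 — within the window.
(3) permitted from October 17, 1997 + 31 days = November 17, 1997 onward; done November 18, 1997, after the minimum wait.
(4) due by November 18, 1997 + 15 days = December 3, 1997; December 2, 1997 is within that limit.
(5) due by December 17, 1997 + 59 days = February 14, 1998; completed February 1, 1998, before the deadline.
(6) due by February 1, 1998 + 68 days = April 10, 1998; completed March 22, 1998, before the deadline.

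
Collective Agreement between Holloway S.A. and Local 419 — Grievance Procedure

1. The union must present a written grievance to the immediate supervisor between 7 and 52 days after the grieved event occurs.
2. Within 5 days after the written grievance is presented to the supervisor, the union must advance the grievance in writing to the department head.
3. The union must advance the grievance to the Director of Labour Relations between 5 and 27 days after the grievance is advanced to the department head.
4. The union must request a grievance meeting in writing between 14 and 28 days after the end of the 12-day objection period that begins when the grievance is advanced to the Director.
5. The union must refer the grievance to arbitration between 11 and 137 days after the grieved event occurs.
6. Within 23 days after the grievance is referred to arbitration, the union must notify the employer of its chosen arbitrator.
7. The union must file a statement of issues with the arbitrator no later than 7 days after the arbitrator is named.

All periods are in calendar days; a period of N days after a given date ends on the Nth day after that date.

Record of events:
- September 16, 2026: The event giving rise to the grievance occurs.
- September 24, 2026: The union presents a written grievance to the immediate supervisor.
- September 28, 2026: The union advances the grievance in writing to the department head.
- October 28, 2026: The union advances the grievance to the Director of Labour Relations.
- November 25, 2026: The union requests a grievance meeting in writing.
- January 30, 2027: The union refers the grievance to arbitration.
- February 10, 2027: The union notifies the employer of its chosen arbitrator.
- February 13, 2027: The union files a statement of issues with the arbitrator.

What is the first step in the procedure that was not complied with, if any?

Step 1: the window is 7–52 days after September 16, 2026 (when the grieved event occurs), so September 23, 2026 through November 7, 2026; September 24, 2026 falls inside that range.
Step 2: 5 days after September 24, 2026 (when the written grievance is presented to the supervisor) is September 29, 2026; completed September 28, 2026, before the deadline.
Step 3: the window is 5–27 days after September 28, 2026 (when the grievance is advanced to the department head), so October 3, 2026 through October 25, 2026; October 28, 2026 is 3 days past the end of the window.
That is the first point of non-compliance.

Step 3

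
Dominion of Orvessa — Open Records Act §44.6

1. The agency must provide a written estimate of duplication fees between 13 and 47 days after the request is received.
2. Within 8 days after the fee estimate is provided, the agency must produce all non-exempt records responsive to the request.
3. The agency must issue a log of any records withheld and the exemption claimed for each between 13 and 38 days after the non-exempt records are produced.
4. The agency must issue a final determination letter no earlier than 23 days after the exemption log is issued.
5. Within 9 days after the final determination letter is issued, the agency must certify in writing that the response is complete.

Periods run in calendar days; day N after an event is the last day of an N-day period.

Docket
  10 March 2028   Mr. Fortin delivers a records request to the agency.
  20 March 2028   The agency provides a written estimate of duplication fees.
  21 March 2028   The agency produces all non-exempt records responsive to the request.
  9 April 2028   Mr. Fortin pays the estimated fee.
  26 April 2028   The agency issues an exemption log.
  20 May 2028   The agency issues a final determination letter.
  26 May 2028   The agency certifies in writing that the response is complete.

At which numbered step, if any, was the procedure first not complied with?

Step 1

(1) the permitted window runs from 10 March 2028 + 13 = 23 March 2028 to 10 March 2028 + 47 = 26 April 2028; 20 March 2028 is 3 days too early.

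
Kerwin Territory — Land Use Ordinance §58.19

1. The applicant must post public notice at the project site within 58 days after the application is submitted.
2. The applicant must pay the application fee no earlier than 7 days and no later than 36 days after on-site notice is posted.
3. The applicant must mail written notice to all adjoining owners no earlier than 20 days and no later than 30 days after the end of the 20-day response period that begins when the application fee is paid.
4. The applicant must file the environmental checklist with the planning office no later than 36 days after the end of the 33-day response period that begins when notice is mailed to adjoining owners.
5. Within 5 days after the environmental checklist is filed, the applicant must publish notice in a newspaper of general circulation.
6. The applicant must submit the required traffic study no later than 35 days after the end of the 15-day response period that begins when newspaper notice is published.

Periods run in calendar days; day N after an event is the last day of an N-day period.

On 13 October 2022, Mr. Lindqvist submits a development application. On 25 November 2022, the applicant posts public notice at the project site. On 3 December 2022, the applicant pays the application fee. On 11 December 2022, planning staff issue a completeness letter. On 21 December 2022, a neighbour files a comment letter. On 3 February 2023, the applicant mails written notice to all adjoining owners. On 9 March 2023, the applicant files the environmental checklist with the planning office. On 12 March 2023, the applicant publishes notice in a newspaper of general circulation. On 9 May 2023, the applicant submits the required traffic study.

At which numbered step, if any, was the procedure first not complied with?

(1) due by 13 October 2022 + 58 days = 10 December 2022; done 25 November 2022 — timely.
(2) the permitted window runs from 25 November 2022 + 7 = 2 December 2022 to 25 November 2022 + 36 = 31 December 2022; 3 December 2022 falls inside that range.
(3) the permitted window runs from 23 December 2022 + 20 = 12 January 2023 to 23 December 2022 + 30 = 22 January 2023; done 3 February 2023 — 12 days after the window closed.

Step 3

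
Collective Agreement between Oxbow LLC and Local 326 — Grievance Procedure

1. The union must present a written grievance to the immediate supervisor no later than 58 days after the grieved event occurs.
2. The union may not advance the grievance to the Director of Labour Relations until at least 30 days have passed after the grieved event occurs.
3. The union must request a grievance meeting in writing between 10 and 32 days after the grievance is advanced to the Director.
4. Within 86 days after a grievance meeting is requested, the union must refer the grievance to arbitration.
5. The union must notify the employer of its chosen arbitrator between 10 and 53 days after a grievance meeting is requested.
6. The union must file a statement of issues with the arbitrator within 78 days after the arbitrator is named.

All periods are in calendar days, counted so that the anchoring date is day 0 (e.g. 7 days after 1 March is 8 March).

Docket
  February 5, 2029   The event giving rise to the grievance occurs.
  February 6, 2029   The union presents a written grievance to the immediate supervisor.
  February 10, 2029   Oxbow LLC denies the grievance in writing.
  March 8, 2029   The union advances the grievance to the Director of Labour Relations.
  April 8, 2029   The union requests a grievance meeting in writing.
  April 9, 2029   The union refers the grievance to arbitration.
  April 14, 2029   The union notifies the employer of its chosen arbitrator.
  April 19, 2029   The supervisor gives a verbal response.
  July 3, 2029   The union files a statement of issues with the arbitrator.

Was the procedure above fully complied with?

No

(1) due by February 5, 2029 + 58 days = April 4, 2029; done February 6, 2029 — timely.
(2) permitted from February 5, 2029 + 30 days = March 7, 2029 onward; done March 8, 2029, after the minimum wait.
(3) the permitted window runs from March 8, 2029 + 10 = March 18, 2029 to March 8, 2029 + 32 = April 9, 2029; April 8, 2029 falls inside that range.
(4) due by April 8, 2029 + 86 days = July 3, 2029; completed April 9, 2029, before the deadline.
(5) the permitted window runs from April 8, 2029 + 10 = April 18, 2029 to April 8, 2029 + 53 = May 31, 2029; done April 14, 2029 — 4 days before the window opened.
The analysis stops there.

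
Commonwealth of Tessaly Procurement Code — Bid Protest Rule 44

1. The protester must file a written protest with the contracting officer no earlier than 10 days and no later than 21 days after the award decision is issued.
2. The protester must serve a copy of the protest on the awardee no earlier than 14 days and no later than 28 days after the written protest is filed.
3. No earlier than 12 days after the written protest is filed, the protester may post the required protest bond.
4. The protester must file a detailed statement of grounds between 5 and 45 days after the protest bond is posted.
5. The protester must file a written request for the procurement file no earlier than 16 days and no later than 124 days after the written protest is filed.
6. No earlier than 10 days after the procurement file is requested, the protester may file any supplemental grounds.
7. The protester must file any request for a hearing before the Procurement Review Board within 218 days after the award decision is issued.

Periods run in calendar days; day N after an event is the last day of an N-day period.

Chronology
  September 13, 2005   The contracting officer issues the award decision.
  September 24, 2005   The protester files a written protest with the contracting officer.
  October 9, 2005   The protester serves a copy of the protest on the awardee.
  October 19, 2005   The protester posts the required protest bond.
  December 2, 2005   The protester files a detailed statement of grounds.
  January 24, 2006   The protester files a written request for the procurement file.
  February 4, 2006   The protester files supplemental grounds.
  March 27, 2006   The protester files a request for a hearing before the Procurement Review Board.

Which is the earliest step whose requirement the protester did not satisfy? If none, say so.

None — every step was satisfied

Step 1 — 10 and 21 days from September 13, 2005 (when the award decision is issued) are September 23, 2005 and October 4, 2005 respectively; September 24, 2005 falls inside that range.
Step 2 — 14 and 28 days from September 24, 2005 (when the written protest is filed) are October 8, 2005 and October 22, 2005 respectively; October 9, 2005 falls inside that range.
Step 3 — must wait 12 days from September 24, 2005 (when the written protest is filed), so not before October 6, 2005; done October 19, 2005 — permitted.
Step 4 — 5 and 45 days from October 19, 2005 (when the protest bond is posted) are October 24, 2005 and December 3, 2005 respectively; done December 2, 2005, which is between those dates.
Step 5 — 16 and 124 days from September 24, 2005 (when the written protest is filed) are October 10, 2005 and January 26, 2006 respectively; done January 24, 2006, which is between those dates.
Step 6 — must wait 10 days from January 24, 2006 (when the procurement file is requested), so not before February 3, 2006; done February 4, 2006 — permitted.
Step 7 — counting 218 days from September 13, 2005 (when the award decision is issued) gives a deadline of April 19, 2006; March 27, 2006 is within that limit.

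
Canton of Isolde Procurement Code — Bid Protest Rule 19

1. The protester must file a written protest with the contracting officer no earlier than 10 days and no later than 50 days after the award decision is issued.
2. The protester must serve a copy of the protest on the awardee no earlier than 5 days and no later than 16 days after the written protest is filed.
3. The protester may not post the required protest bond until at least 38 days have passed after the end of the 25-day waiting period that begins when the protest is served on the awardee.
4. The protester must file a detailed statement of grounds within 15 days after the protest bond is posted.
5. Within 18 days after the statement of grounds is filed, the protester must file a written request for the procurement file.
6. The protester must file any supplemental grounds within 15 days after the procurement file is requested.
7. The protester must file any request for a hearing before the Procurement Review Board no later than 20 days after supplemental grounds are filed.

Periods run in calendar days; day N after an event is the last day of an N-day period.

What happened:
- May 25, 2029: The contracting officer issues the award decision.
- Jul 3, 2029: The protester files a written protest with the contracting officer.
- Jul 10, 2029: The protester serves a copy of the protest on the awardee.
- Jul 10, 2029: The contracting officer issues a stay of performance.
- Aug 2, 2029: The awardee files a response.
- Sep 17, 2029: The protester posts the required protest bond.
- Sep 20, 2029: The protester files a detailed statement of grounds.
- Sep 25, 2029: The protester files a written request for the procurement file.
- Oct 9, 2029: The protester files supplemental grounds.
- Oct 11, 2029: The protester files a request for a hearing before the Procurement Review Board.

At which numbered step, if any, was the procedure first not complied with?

None — every step was satisfied

Step 1: the window is 10–50 days after May 25, 2029 (when the award decision is issued), so Jun 4, 2029 through Jul 14, 2029; done Jul 3, 2029, which is between those dates.
Step 2: the window is 5–16 days after Jul 3, 2029 (when the written protest is filed), so Jul 8, 2029 through Jul 19, 2029; done Jul 10, 2029 — within the window.
Step 3: the earliest permitted date is 38 days after Aug 4, 2029 (end of the 25-day waiting period, which began when the protest is served on the awardee on Jul 10, 2029), i.e. Sep 11, 2029; done Sep 17, 2029 — permitted.
Step 4: 15 days after Sep 17, 2029 (when the protest bond is posted) is Oct 2, 2029; Sep 20, 2029 is within that limit.
Step 5: 18 days after Sep 20, 2029 (when the statement of grounds is filed) is Oct 8, 2029; completed Sep 25, 2029, before the deadline.
Step 6: 15 days after Sep 25, 2029 (when the procurement file is requested) is Oct 10, 2029; completed Oct 9, 2029, before the deadline.
Step 7: 20 days after Oct 9, 2029 (when supplemental grounds are filed) is Oct 29, 2029; done Oct 11, 2029 — timely.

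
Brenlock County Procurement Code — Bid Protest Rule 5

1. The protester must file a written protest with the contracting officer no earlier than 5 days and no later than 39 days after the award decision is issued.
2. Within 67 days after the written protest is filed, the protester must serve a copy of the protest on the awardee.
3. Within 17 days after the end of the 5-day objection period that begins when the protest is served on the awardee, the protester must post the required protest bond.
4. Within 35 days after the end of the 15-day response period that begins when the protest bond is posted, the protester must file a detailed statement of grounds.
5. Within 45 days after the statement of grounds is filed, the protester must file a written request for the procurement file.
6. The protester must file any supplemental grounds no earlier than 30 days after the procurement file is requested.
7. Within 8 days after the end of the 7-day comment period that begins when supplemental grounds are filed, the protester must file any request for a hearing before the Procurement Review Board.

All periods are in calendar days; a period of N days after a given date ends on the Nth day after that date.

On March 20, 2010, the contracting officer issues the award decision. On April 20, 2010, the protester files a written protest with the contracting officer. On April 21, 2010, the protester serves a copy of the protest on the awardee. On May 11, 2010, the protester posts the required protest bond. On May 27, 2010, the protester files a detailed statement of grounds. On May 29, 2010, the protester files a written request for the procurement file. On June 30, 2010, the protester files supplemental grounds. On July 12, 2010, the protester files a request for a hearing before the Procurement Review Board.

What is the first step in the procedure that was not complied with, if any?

Step 1: the window is 5–39 days after March 20, 2010 (when the award decision is issued), so March 25, 2010 through April 28, 2010; done April 20, 2010 — within the window.
Step 2: 67 days after April 20, 2010 (when the written protest is filed) is June 26, 2010; done April 21, 2010 — timely.
Step 3: 17 days after April 26, 2010 (end of the 5-day objection period, which began when the protest is served on the awardee on April 21, 2010) is May 13, 2010; completed May 11, 2010, before the deadline.
Step 4: 35 days after May 26, 2010 (end of the 15-day response period, which began when the protest bond is posted on May 11, 2010) is June 30, 2010; May 27, 2010 is within that limit.
Step 5: 45 days after May 27, 2010 (when the statement of grounds is filed) is July 11, 2010; completed May 29, 2010, before the deadline.
Step 6: the earliest permitted date is 30 days after May 29, 2010 (when the procurement file is requested), i.e. June 28, 2010; done June 30, 2010 — permitted.
Step 7: 8 days after July 7, 2010 (end of the 7-day comment period, which began when supplemental grounds are filed on June 30, 2010) is July 15, 2010; July 12, 2010 is within that limit.

None — every step was satisfied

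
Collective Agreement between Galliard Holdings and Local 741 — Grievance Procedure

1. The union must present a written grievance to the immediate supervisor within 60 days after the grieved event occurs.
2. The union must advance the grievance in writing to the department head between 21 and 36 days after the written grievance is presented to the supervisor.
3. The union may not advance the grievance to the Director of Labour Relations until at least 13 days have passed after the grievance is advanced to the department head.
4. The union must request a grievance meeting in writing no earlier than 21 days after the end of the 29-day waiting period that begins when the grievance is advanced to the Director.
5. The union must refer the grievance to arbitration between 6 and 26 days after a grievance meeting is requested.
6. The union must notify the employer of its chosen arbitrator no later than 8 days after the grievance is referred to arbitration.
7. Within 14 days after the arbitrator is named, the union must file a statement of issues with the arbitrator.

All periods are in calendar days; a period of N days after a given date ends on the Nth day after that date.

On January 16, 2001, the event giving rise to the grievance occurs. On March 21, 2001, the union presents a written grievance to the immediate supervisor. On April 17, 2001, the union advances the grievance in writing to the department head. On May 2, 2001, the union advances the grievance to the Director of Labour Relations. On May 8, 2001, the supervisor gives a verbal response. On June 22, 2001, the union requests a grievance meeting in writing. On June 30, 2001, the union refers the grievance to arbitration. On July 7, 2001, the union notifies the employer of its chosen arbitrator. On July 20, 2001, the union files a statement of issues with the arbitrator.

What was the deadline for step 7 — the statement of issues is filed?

July 21, 2001

Step 7 runs from July 7, 2001, when the arbitrator is named. 14 days after July 7, 2001 is July 21, 2001.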